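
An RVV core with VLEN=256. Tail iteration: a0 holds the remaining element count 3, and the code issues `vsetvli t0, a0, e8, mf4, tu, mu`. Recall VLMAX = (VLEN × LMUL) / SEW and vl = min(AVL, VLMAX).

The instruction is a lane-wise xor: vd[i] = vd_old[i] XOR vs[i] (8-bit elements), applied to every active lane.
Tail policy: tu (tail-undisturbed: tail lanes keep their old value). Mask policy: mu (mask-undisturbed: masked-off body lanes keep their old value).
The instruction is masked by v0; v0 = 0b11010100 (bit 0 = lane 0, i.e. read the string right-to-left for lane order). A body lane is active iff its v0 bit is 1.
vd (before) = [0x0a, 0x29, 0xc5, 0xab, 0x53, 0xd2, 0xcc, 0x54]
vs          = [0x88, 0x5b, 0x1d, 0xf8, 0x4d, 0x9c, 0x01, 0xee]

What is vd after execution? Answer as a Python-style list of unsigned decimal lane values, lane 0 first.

lanes per group: 256·1/4/8 = 8
AVL=3 ≤ VLMAX=8, so vl = 3
lane  0: mask-off/keep ⇒ 0x0a
lane  1: mask-off/keep ⇒ 0x29
lane  2: xor(0xc5,0x1d) ⇒ 0xd8
lane  3: tail/keep ⇒ 0xab
lane  4: tail/keep ⇒ 0x53
lane  5: tail/keep ⇒ 0xd2
lane  6: tail/keep ⇒ 0xcc
lane  7: tail/keep ⇒ 0x54

vd = [10, 41, 216, 171, 83, 210, 204, 84]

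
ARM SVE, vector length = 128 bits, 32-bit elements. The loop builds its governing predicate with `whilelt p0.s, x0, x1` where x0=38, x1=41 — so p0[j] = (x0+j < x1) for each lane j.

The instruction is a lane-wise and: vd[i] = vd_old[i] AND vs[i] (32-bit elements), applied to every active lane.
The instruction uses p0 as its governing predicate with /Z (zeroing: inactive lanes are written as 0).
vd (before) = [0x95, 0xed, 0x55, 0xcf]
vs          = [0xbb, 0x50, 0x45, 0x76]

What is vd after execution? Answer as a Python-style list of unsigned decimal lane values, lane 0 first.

register lanes = 128/32 = 4
whilelt: lane j active iff 38+j < 41 → j < 3 → 3 active
lane  0: and(0x95,0xbb) ⇒ 0x91
lane  1: and(0xed,0x50) ⇒ 0x40
lane  2: and(0x55,0x45) ⇒ 0x45
lane  3: tail/zero ⇒ 0x00

vd = [145, 64, 69, 0]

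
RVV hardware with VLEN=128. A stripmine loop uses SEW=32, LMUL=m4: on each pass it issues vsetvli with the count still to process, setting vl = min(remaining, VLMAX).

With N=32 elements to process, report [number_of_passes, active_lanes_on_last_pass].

lanes per group: 128·4/32 = 16
N=32: ⌈32/16⌉ = 2 iters; last vl = 32 − 1×16 = 16

[iterations, last_vl] = [2, 16]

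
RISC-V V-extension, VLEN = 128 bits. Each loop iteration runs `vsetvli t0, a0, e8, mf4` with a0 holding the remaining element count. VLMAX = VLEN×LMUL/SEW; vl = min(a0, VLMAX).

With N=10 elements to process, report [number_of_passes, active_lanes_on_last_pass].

VLMAX = VLEN×LMUL/SEW = 128×1/4/8 = 4
iterations = ceil(10/4) = 3; final-pass vl = 2

[iterations, last_vl] = [3, 2]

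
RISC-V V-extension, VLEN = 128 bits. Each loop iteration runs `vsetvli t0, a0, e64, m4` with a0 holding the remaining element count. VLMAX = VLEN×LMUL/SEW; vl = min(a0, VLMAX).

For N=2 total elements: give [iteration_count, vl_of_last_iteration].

[iterations, last_vl] = [1, 2]

lanes per group: 128·4/64 = 8
2 elements at 8/iter → 1 passes, remainder 2 on the last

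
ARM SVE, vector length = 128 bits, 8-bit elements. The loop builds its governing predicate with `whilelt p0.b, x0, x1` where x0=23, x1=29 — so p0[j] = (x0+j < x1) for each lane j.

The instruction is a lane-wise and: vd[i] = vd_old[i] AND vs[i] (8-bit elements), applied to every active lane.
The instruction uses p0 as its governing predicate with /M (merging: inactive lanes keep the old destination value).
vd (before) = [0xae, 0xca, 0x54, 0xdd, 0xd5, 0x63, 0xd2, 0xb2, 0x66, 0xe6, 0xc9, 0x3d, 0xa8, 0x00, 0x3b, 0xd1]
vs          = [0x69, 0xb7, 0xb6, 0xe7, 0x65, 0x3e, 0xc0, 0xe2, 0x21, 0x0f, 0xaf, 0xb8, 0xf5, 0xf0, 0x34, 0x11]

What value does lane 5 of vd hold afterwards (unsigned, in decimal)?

vd[5] = 34

lane count: 128 div 8 = 16
p0[j] = (23+j < 29); true for j=0..5 → 6 lanes set
  i=0: and(0xae,0x69) → 40
  i=1: and(0xca,0xb7) → 130
  i=2: and(0x54,0xb6) → 20
  i=3: and(0xdd,0xe7) → 197
  i=4: and(0xd5,0x65) → 69
  i=5: and(0x63,0x3e) → 34
  i=6: tail/keep → 210
  i=7: tail/keep → 178
  i=8: tail/keep → 102
  i=9: tail/keep → 230
  i=10: tail/keep → 201
  i=11: tail/keep → 61
  i=12: tail/keep → 168
  i=13: tail/keep → 0
  i=14: tail/keep → 59
  i=15: tail/keep → 209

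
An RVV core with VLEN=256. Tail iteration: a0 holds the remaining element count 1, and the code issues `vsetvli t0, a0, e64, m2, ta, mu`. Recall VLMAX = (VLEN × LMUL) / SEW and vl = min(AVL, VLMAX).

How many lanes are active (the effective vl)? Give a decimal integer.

VLMAX = VLEN×LMUL/SEW = 256×2/64 = 8
vl = min(AVL, VLMAX) = min(1, 8) = 1

vl = 1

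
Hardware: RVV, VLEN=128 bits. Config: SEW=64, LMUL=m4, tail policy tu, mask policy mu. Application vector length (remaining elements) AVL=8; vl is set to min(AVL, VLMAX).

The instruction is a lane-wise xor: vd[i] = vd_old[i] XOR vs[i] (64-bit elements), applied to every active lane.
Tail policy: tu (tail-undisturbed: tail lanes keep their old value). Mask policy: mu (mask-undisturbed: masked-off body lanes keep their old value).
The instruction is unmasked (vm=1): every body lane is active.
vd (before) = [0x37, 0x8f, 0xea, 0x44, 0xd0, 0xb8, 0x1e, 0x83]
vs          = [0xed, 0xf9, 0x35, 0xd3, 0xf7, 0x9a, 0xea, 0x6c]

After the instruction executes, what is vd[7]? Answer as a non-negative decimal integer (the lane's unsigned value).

vd[7] = 239

VLMAX = VLEN×LMUL/SEW = 128×4/64 = 8
vl ← min(8, 8) = 8
vd[0] xor(0x37,0xed) -> 0xda
vd[1] xor(0x8f,0xf9) -> 0x76
vd[2] xor(0xea,0x35) -> 0xdf
vd[3] xor(0x44,0xd3) -> 0x97
vd[4] xor(0xd0,0xf7) -> 0x27
vd[5] xor(0xb8,0x9a) -> 0x22
vd[6] xor(0x1e,0xea) -> 0xf4
vd[7] xor(0x83,0x6c) -> 0xef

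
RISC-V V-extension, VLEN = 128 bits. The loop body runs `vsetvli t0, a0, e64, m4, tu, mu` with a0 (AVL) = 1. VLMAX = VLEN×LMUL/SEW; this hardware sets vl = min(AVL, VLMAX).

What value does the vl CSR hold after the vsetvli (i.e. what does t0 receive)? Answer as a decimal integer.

vl = 1

VLMAX = VLEN×LMUL/SEW = 128×4/64 = 8
AVL=1 ≤ VLMAX=8, so vl = 1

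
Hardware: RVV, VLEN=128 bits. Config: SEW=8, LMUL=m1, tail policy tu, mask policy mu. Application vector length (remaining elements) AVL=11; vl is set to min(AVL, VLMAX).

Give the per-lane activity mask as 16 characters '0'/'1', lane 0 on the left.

predicate = 1111111111100000

VLMAX = VLEN×LMUL/SEW = 128×1/8 = 16
vl = min(AVL, VLMAX) = min(11, 16) = 11
bits (lane 0 leftmost): 1111111111100000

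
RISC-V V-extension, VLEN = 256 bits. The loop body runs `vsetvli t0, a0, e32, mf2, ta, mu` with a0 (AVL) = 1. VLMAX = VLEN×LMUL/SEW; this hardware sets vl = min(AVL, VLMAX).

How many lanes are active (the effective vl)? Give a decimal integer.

vl = 1

lanes per group: 256·1/2/32 = 4
vl ← min(1, 4) = 1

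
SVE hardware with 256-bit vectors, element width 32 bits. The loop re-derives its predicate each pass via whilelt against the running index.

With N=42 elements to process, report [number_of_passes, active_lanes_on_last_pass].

[iterations, last_vl] = [6, 2]

lane count: 256 div 32 = 8
iterations = ceil(42/8) = 6; final-pass vl = 2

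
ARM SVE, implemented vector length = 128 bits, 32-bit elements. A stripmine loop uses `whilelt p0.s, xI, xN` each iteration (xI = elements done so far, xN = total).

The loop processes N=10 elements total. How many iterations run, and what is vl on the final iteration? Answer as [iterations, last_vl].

[iterations, last_vl] = [3, 2]

lane count: 128 div 32 = 4
10 elements at 4/iter → 3 passes, remainder 2 on the last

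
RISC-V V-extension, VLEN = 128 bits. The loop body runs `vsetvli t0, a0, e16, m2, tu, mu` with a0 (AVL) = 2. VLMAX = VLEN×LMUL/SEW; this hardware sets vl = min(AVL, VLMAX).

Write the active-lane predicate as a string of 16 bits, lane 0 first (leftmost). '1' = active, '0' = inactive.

predicate = 1100000000000000

VLMAX = VLEN×LMUL/SEW = 128×2/16 = 16
vl = min(AVL, VLMAX) = min(2, 16) = 2
bits (lane 0 leftmost): 1100000000000000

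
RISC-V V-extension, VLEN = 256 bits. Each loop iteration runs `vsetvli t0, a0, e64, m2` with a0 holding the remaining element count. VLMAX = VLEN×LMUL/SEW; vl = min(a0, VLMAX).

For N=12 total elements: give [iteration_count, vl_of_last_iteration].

[iterations, last_vl] = [2, 4]

lanes per group: 256·2/64 = 8
N=12: ⌈12/8⌉ = 2 iters; last vl = 12 − 1×8 = 4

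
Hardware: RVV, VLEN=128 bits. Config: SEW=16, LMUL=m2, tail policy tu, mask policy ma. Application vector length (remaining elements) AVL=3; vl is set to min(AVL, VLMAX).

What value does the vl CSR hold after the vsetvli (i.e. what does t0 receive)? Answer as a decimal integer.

vl = 3

VLMAX = VLEN×LMUL/SEW = 128×2/16 = 16
vl = min(AVL, VLMAX) = min(3, 16) = 3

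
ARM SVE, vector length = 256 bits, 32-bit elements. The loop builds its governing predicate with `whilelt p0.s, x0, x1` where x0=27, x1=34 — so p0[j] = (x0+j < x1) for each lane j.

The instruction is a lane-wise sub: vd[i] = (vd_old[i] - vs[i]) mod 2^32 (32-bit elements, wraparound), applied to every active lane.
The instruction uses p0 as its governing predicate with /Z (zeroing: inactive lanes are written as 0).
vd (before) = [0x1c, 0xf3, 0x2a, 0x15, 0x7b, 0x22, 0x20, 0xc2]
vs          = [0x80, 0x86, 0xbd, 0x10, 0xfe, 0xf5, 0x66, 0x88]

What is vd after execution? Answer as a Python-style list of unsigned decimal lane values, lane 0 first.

vd = [4294967196, 109, 4294967149, 5, 4294967165, 4294967085, 4294967226, 0]

lane count: 256 div 32 = 8
active while 27+j < 34, i.e. j ∈ [0,7) capped at 8 ⇒ 7
  i=0: sub(0x1c,0x80) → 4294967196
  i=1: sub(0xf3,0x86) → 109
  i=2: sub(0x2a,0xbd) → 4294967149
  i=3: sub(0x15,0x10) → 5
  i=4: sub(0x7b,0xfe) → 4294967165
  i=5: sub(0x22,0xf5) → 4294967085
  i=6: sub(0x20,0x66) → 4294967226
  i=7: tail/zero → 0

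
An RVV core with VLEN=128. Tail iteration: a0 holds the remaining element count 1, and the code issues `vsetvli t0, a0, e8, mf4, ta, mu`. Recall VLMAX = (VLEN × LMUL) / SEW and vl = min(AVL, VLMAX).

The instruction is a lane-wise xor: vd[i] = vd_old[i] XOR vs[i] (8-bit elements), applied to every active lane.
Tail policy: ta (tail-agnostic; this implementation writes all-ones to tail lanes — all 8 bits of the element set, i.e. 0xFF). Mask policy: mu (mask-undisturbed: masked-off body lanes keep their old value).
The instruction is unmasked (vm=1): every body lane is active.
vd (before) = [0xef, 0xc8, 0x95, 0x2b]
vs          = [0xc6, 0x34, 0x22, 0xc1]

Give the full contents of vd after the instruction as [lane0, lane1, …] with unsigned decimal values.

lanes per group: 128·1/4/8 = 4
vl ← min(1, 4) = 1
lane  0: xor(0xef,0xc6) ⇒ 0x29
lane  1: tail/ones ⇒ 0xff
lane  2: tail/ones ⇒ 0xff
lane  3: tail/ones ⇒ 0xff

vd = [41, 255, 255, 255]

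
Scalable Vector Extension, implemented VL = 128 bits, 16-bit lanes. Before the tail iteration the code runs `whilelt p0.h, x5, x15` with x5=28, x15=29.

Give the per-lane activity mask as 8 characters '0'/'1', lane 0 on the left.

128-bit reg / 16-bit elem → 8 lanes
active while 28+j < 29, i.e. j ∈ [0,1) capped at 8 ⇒ 1
bits (lane 0 leftmost): 10000000

predicate = 10000000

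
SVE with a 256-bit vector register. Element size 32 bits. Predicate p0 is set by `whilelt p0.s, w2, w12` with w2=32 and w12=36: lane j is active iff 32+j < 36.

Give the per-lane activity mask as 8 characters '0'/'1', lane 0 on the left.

lane count: 256 div 32 = 8
p0[j] = (32+j < 36); true for j=0..3 → 4 lanes set
bits (lane 0 leftmost): 11110000

predicate = 11110000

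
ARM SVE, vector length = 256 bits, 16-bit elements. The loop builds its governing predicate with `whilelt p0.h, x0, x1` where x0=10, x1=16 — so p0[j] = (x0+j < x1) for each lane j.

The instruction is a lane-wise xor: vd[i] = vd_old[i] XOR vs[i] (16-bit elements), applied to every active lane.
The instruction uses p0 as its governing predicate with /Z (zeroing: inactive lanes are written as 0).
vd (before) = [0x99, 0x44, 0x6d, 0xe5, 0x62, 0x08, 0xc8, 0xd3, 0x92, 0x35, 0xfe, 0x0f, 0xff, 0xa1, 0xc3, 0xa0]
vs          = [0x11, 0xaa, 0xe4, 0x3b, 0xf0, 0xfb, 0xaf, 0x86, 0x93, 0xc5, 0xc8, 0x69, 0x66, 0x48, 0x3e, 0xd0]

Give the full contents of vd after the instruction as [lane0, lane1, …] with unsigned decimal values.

lane count: 256 div 16 = 16
whilelt: lane j active iff 10+j < 16 → j < 6 → 6 active
lane  0: xor(0x99,0x11) ⇒ 0x88
lane  1: xor(0x44,0xaa) ⇒ 0xee
lane  2: xor(0x6d,0xe4) ⇒ 0x89
lane  3: xor(0xe5,0x3b) ⇒ 0xde
lane  4: xor(0x62,0xf0) ⇒ 0x92
lane  5: xor(0x08,0xfb) ⇒ 0xf3
lane  6: tail/zero ⇒ 0x00
lane  7: tail/zero ⇒ 0x00
lane  8: tail/zero ⇒ 0x00
lane  9: tail/zero ⇒ 0x00
lane 10: tail/zero ⇒ 0x00
lane 11: tail/zero ⇒ 0x00
lane 12: tail/zero ⇒ 0x00
lane 13: tail/zero ⇒ 0x00
lane 14: tail/zero ⇒ 0x00
lane 15: tail/zero ⇒ 0x00

vd = [136, 238, 137, 222, 146, 243, 0, 0, 0, 0, 0, 0, 0, 0, 0, 0]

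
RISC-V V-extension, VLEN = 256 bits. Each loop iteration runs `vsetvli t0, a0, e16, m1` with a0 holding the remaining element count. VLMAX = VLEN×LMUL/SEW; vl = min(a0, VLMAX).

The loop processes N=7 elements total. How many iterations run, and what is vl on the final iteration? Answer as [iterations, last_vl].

[iterations, last_vl] = [1, 7]

VLMAX = (256 × 1) / 16 = 16 lanes
N=7: ⌈7/16⌉ = 1 iters; last vl = 7 − 0×16 = 7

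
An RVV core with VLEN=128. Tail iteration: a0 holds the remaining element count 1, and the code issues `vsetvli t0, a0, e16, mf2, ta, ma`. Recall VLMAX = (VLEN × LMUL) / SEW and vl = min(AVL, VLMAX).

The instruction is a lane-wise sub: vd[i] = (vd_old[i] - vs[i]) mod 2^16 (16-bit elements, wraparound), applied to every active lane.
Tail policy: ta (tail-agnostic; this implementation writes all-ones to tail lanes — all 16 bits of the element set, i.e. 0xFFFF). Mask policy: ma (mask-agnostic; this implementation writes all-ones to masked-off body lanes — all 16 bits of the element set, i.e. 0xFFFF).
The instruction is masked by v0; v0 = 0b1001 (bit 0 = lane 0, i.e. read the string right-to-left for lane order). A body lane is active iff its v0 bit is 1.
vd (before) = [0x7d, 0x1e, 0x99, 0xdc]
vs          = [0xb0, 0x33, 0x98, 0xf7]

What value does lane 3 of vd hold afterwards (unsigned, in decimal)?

lanes per group: 128·1/2/16 = 4
AVL=1 ≤ VLMAX=4, so vl = 1
lane  0: sub(0x7d,0xb0) ⇒ 0xffcd
lane  1: tail/ones ⇒ 0xffff
lane  2: tail/ones ⇒ 0xffff
lane  3: tail/ones ⇒ 0xffff

vd[3] = 65535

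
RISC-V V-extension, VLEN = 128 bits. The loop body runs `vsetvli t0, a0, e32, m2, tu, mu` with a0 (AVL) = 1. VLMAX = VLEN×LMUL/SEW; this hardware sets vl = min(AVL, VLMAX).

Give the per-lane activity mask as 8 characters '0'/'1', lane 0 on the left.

predicate = 10000000

VLMAX = VLEN×LMUL/SEW = 128×2/32 = 8
vl = min(AVL, VLMAX) = min(1, 8) = 1
bits (lane 0 leftmost): 10000000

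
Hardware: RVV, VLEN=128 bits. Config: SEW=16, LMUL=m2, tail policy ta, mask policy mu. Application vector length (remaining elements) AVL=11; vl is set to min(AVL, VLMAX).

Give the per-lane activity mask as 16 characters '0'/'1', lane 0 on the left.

VLMAX = VLEN×LMUL/SEW = 128×2/16 = 16
vl = min(AVL, VLMAX) = min(11, 16) = 11
bits (lane 0 leftmost): 1111111111100000

predicate = 1111111111100000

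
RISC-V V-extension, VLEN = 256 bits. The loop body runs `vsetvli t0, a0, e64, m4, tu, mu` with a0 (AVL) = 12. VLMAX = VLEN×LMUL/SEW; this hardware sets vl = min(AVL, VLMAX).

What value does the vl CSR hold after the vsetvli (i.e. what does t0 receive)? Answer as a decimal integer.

vl = 12

VLMAX = VLEN×LMUL/SEW = 256×4/64 = 16
vl ← min(12, 16) = 12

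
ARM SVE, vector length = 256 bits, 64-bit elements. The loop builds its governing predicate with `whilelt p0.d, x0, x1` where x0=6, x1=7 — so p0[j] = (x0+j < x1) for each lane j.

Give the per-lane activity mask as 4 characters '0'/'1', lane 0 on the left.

predicate = 1000

lane count: 256 div 64 = 4
active while 6+j < 7, i.e. j ∈ [0,1) capped at 4 ⇒ 1
bits (lane 0 leftmost): 1000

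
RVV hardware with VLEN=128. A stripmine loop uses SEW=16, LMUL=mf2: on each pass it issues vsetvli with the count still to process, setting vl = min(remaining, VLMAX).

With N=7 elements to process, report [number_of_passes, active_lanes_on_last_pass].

[iterations, last_vl] = [2, 3]

VLMAX = (128 × 1/2) / 16 = 4 lanes
7 elements at 4/iter → 2 passes, remainder 3 on the last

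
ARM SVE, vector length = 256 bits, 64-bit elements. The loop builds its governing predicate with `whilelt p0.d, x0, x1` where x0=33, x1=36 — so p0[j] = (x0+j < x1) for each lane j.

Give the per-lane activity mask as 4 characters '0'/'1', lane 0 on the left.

predicate = 1110

register lanes = 256/64 = 4
whilelt: lane j active iff 33+j < 36 → j < 3 → 3 active
bits (lane 0 leftmost): 1110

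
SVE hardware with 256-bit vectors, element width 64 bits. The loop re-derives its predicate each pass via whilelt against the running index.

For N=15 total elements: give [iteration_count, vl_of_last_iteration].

[iterations, last_vl] = [4, 3]

register lanes = 256/64 = 4
15 elements at 4/iter → 4 passes, remainder 3 on the last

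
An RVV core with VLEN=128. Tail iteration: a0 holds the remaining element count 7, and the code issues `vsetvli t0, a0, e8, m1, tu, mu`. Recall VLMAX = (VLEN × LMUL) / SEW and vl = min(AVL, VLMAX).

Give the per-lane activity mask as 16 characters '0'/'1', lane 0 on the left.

predicate = 1111111000000000

lanes per group: 128·1/8 = 16
vl ← min(7, 16) = 7
bits (lane 0 leftmost): 1111111000000000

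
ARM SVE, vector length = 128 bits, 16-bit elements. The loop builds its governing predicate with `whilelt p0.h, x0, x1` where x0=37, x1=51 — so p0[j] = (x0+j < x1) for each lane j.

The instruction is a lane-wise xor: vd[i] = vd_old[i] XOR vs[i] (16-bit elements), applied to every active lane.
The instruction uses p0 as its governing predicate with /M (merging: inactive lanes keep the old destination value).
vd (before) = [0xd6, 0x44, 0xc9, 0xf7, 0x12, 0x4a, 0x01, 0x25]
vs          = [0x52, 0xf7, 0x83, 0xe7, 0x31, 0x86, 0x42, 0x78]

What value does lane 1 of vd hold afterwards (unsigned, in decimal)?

vd[1] = 179

128-bit reg / 16-bit elem → 8 lanes
active while 37+j < 51, i.e. j ∈ [0,14) capped at 8 ⇒ 8
  i=0: xor(0xd6,0x52) → 132
  i=1: xor(0x44,0xf7) → 179
  i=2: xor(0xc9,0x83) → 74
  i=3: xor(0xf7,0xe7) → 16
  i=4: xor(0x12,0x31) → 35
  i=5: xor(0x4a,0x86) → 204
  i=6: xor(0x01,0x42) → 67
  i=7: xor(0x25,0x78) → 93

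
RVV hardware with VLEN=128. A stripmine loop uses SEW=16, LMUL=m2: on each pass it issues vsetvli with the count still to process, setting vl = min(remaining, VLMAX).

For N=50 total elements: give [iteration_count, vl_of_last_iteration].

lanes per group: 128·2/16 = 16
N=50: ⌈50/16⌉ = 4 iters; last vl = 50 − 3×16 = 2

[iterations, last_vl] = [4, 2]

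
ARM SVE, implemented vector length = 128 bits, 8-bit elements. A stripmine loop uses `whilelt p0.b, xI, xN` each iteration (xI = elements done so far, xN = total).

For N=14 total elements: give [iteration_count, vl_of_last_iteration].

[iterations, last_vl] = [1, 14]

lane count: 128 div 8 = 16
iterations = ceil(14/16) = 1; final-pass vl = 14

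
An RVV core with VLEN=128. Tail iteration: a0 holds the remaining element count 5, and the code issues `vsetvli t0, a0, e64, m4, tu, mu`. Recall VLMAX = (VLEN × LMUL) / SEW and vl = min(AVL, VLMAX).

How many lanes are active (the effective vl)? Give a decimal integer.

vl = 5

VLMAX = VLEN×LMUL/SEW = 128×4/64 = 8
vl ← min(5, 8) = 5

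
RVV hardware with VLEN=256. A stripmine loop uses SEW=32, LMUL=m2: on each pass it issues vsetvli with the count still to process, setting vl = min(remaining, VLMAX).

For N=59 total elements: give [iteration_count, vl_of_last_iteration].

VLMAX = VLEN×LMUL/SEW = 256×2/32 = 16
iterations = ceil(59/16) = 4; final-pass vl = 11

[iterations, last_vl] = [4, 11]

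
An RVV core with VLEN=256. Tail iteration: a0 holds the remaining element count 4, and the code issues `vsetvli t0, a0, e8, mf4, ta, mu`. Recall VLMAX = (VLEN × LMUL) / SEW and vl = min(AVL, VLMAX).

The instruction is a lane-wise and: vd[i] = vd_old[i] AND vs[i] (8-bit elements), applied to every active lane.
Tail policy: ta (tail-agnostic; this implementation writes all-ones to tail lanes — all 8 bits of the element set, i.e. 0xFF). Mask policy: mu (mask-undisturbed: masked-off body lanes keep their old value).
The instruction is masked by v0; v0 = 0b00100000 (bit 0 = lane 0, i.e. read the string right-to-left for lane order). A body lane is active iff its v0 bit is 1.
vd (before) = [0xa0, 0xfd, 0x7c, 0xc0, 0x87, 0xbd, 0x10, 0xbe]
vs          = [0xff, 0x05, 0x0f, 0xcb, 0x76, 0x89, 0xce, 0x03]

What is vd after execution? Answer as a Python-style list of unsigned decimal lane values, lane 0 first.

VLMAX = VLEN×LMUL/SEW = 256×1/4/8 = 8
AVL=4 ≤ VLMAX=8, so vl = 4
[0] mask-off/keep = 0xa0
[1] mask-off/keep = 0xfd
[2] mask-off/keep = 0x7c
[3] mask-off/keep = 0xc0
[4] tail/ones = 0xff
[5] tail/ones = 0xff
[6] tail/ones = 0xff
[7] tail/ones = 0xff

vd = [160, 253, 124, 192, 255, 255, 255, 255]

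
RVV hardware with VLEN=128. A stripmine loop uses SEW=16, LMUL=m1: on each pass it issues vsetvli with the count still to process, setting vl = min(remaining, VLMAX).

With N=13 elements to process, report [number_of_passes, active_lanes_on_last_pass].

[iterations, last_vl] = [2, 5]

lanes per group: 128·1/16 = 8
13 elements at 8/iter → 2 passes, remainder 5 on the last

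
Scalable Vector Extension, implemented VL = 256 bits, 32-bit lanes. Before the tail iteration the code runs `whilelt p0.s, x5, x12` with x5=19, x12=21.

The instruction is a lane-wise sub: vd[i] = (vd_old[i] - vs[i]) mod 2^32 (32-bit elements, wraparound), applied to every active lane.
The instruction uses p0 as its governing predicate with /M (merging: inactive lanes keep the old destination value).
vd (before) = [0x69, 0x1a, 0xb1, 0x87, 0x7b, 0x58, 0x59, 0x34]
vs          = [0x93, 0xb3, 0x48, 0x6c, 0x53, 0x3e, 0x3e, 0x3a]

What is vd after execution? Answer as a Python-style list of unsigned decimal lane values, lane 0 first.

vd = [4294967254, 4294967143, 177, 135, 123, 88, 89, 52]

lane count: 256 div 32 = 8
p0[j] = (19+j < 21); true for j=0..1 → 2 lanes set
lane  0: sub(0x69,0x93) ⇒ 0xffffffd6
lane  1: sub(0x1a,0xb3) ⇒ 0xffffff67
lane  2: tail/keep ⇒ 0xb1
lane  3: tail/keep ⇒ 0x87
lane  4: tail/keep ⇒ 0x7b
lane  5: tail/keep ⇒ 0x58
lane  6: tail/keep ⇒ 0x59
lane  7: tail/keep ⇒ 0x34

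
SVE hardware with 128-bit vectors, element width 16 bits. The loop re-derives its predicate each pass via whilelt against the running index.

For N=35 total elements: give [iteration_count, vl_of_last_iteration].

128-bit reg / 16-bit elem → 8 lanes
iterations = ceil(35/8) = 5; final-pass vl = 3

[iterations, last_vl] = [5, 3]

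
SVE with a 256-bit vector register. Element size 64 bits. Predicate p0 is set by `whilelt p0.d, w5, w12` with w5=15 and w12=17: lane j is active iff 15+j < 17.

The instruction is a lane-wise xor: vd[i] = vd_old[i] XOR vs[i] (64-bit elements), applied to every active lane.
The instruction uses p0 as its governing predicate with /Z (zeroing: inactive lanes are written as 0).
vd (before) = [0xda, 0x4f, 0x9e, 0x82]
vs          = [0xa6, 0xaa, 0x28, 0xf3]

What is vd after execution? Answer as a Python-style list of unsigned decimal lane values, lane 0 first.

register lanes = 256/64 = 4
whilelt: lane j active iff 15+j < 17 → j < 2 → 2 active
  i=0: xor(0xda,0xa6) → 124
  i=1: xor(0x4f,0xaa) → 229
  i=2: tail/zero → 0
  i=3: tail/zero → 0

vd = [124, 229, 0, 0]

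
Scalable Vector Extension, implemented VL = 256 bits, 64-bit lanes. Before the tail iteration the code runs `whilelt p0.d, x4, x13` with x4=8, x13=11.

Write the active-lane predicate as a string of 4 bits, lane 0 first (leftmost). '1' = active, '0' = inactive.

lane count: 256 div 64 = 4
whilelt: lane j active iff 8+j < 11 → j < 3 → 3 active
bits (lane 0 leftmost): 1110

predicate = 1110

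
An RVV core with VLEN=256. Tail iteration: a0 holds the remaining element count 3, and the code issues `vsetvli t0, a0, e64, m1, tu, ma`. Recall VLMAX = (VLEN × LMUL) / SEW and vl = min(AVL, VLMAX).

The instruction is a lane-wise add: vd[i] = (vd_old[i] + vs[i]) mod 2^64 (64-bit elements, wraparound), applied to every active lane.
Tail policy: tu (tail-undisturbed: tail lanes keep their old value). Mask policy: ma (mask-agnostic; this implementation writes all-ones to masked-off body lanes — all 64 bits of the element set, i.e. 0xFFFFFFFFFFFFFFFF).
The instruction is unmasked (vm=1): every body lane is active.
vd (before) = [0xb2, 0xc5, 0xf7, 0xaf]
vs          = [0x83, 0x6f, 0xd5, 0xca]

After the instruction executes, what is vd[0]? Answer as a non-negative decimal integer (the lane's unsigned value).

vd[0] = 309

lanes per group: 256·1/64 = 4
vl ← min(3, 4) = 3
vd[0] add(0xb2,0x83) -> 0x135
vd[1] add(0xc5,0x6f) -> 0x134
vd[2] add(0xf7,0xd5) -> 0x1cc
vd[3] tail/keep -> 0xaf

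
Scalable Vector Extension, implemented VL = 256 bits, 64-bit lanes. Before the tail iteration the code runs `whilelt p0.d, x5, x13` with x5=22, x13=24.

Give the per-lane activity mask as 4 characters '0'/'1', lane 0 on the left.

256-bit reg / 64-bit elem → 4 lanes
active while 22+j < 24, i.e. j ∈ [0,2) capped at 4 ⇒ 2
bits (lane 0 leftmost): 1100

predicate = 1100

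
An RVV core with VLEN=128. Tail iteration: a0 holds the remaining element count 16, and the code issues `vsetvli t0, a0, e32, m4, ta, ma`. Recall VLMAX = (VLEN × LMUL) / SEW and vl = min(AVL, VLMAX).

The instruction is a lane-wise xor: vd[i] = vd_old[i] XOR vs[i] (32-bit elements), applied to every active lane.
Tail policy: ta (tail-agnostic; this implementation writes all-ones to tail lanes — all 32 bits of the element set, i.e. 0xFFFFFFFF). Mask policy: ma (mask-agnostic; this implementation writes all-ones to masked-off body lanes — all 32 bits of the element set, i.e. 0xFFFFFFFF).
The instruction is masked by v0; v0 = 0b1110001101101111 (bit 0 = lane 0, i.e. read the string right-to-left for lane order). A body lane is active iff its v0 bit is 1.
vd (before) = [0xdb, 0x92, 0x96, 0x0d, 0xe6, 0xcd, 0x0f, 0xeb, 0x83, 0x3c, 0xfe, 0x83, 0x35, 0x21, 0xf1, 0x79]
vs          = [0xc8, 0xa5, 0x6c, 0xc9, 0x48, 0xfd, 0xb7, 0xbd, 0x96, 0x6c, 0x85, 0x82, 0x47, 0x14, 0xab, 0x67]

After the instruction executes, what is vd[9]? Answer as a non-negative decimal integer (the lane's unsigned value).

vd[9] = 80

VLMAX = VLEN×LMUL/SEW = 128×4/32 = 16
vl = min(AVL, VLMAX) = min(16, 16) = 16
lane  0: xor(0xdb,0xc8) ⇒ 0x13
lane  1: xor(0x92,0xa5) ⇒ 0x37
lane  2: xor(0x96,0x6c) ⇒ 0xfa
lane  3: xor(0x0d,0xc9) ⇒ 0xc4
lane  4: mask-off/ones ⇒ 0xffffffff
lane  5: xor(0xcd,0xfd) ⇒ 0x30
lane  6: xor(0x0f,0xb7) ⇒ 0xb8
lane  7: mask-off/ones ⇒ 0xffffffff
lane  8: xor(0x83,0x96) ⇒ 0x15
lane  9: xor(0x3c,0x6c) ⇒ 0x50
lane 10: mask-off/ones ⇒ 0xffffffff
lane 11: mask-off/ones ⇒ 0xffffffff
lane 12: mask-off/ones ⇒ 0xffffffff
lane 13: xor(0x21,0x14) ⇒ 0x35
lane 14: xor(0xf1,0xab) ⇒ 0x5a
lane 15: xor(0x79,0x67) ⇒ 0x1e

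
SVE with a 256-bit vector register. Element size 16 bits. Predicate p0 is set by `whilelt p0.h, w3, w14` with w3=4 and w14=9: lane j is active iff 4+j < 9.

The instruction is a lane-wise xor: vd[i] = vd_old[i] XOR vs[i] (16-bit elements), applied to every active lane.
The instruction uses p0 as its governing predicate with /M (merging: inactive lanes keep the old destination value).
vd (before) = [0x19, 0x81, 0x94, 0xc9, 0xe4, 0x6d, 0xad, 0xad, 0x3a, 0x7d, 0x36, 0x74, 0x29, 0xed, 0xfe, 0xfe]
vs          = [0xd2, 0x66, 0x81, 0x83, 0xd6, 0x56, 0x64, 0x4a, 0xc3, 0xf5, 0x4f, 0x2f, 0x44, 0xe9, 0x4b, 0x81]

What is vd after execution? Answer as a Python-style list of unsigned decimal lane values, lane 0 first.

vd = [203, 231, 21, 74, 50, 109, 173, 173, 58, 125, 54, 116, 41, 237, 254, 254]

lane count: 256 div 16 = 16
whilelt: lane j active iff 4+j < 9 → j < 5 → 5 active
[0] xor(0x19,0xd2) = 0xcb
[1] xor(0x81,0x66) = 0xe7
[2] xor(0x94,0x81) = 0x15
[3] xor(0xc9,0x83) = 0x4a
[4] xor(0xe4,0xd6) = 0x32
[5] tail/keep = 0x6d
[6] tail/keep = 0xad
[7] tail/keep = 0xad
[8] tail/keep = 0x3a
[9] tail/keep = 0x7d
[10] tail/keep = 0x36
[11] tail/keep = 0x74
[12] tail/keep = 0x29
[13] tail/keep = 0xed
[14] tail/keep = 0xfe
[15] tail/keep = 0xfe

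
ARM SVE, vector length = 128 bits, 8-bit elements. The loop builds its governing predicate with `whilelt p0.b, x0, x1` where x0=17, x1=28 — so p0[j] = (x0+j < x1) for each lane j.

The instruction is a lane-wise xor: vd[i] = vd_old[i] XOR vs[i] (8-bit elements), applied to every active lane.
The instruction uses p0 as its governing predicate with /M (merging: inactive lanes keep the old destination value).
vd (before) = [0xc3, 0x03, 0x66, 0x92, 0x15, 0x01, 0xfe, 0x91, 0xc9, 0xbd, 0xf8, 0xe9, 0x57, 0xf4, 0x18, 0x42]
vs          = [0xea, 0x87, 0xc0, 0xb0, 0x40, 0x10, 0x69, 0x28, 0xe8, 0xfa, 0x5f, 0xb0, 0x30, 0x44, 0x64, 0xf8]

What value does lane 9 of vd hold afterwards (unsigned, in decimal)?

vd[9] = 71

lane count: 128 div 8 = 16
active while 17+j < 28, i.e. j ∈ [0,11) capped at 16 ⇒ 11
lane  0: xor(0xc3,0xea) ⇒ 0x29
lane  1: xor(0x03,0x87) ⇒ 0x84
lane  2: xor(0x66,0xc0) ⇒ 0xa6
lane  3: xor(0x92,0xb0) ⇒ 0x22
lane  4: xor(0x15,0x40) ⇒ 0x55
lane  5: xor(0x01,0x10) ⇒ 0x11
lane  6: xor(0xfe,0x69) ⇒ 0x97
lane  7: xor(0x91,0x28) ⇒ 0xb9
lane  8: xor(0xc9,0xe8) ⇒ 0x21
lane  9: xor(0xbd,0xfa) ⇒ 0x47
lane 10: xor(0xf8,0x5f) ⇒ 0xa7
lane 11: tail/keep ⇒ 0xe9
lane 12: tail/keep ⇒ 0x57
lane 13: tail/keep ⇒ 0xf4
lane 14: tail/keep ⇒ 0x18
lane 15: tail/keep ⇒ 0x42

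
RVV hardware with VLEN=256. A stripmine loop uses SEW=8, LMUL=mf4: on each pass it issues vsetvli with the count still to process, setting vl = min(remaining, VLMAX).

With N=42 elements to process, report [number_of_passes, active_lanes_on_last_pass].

VLMAX = (256 × 1/4) / 8 = 8 lanes
N=42: ⌈42/8⌉ = 6 iters; last vl = 42 − 5×8 = 2

[iterations, last_vl] = [6, 2]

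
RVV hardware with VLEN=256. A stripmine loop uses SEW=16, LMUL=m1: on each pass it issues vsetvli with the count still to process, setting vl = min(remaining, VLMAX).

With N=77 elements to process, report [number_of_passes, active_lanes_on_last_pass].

VLMAX = (256 × 1) / 16 = 16 lanes
iterations = ceil(77/16) = 5; final-pass vl = 13

[iterations, last_vl] = [5, 13]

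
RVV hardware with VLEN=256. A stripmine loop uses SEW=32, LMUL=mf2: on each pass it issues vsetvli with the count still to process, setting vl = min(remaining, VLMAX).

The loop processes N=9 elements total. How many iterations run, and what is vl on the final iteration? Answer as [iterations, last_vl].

VLMAX = VLEN×LMUL/SEW = 256×1/2/32 = 4
N=9: ⌈9/4⌉ = 3 iters; last vl = 9 − 2×4 = 1

[iterations, last_vl] = [3, 1]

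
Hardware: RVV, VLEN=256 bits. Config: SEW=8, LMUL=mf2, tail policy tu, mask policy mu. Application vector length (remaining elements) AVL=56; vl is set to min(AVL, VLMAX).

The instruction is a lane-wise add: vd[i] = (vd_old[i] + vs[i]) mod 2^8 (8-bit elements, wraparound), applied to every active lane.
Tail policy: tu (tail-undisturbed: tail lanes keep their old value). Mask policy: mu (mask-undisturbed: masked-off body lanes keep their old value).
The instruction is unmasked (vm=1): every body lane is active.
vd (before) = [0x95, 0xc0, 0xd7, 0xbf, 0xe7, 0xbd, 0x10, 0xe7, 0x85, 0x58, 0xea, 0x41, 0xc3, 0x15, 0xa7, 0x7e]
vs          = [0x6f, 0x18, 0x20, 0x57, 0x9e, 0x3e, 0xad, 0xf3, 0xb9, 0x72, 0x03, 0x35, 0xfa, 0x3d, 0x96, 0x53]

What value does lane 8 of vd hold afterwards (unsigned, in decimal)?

VLMAX = VLEN×LMUL/SEW = 256×1/2/8 = 16
vl = min(AVL, VLMAX) = min(56, 16) = 16
lane  0: add(0x95,0x6f) ⇒ 0x04
lane  1: add(0xc0,0x18) ⇒ 0xd8
lane  2: add(0xd7,0x20) ⇒ 0xf7
lane  3: add(0xbf,0x57) ⇒ 0x16
lane  4: add(0xe7,0x9e) ⇒ 0x85
lane  5: add(0xbd,0x3e) ⇒ 0xfb
lane  6: add(0x10,0xad) ⇒ 0xbd
lane  7: add(0xe7,0xf3) ⇒ 0xda
lane  8: add(0x85,0xb9) ⇒ 0x3e
lane  9: add(0x58,0x72) ⇒ 0xca
lane 10: add(0xea,0x03) ⇒ 0xed
lane 11: add(0x41,0x35) ⇒ 0x76
lane 12: add(0xc3,0xfa) ⇒ 0xbd
lane 13: add(0x15,0x3d) ⇒ 0x52
lane 14: add(0xa7,0x96) ⇒ 0x3d
lane 15: add(0x7e,0x53) ⇒ 0xd1

vd[8] = 62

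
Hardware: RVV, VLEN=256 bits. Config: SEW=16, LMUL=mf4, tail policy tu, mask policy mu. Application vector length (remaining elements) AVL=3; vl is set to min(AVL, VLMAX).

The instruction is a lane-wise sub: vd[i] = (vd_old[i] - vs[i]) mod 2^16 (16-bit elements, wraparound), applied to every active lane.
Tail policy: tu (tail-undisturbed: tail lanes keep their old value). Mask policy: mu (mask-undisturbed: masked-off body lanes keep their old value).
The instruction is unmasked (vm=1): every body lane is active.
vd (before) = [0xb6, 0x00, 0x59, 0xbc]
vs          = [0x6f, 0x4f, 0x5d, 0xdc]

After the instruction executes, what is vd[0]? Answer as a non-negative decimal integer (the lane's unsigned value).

VLMAX = (256 × 1/4) / 16 = 4 lanes
vl ← min(3, 4) = 3
vd[0] sub(0xb6,0x6f) -> 0x47
vd[1] sub(0x00,0x4f) -> 0xffb1
vd[2] sub(0x59,0x5d) -> 0xfffc
vd[3] tail/keep -> 0xbc

vd[0] = 71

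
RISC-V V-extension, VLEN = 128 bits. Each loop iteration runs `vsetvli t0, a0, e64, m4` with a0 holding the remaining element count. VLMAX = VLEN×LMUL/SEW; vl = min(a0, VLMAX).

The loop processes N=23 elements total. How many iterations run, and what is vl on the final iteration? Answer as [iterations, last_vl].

[iterations, last_vl] = [3, 7]

lanes per group: 128·4/64 = 8
N=23: ⌈23/8⌉ = 3 iters; last vl = 23 − 2×8 = 7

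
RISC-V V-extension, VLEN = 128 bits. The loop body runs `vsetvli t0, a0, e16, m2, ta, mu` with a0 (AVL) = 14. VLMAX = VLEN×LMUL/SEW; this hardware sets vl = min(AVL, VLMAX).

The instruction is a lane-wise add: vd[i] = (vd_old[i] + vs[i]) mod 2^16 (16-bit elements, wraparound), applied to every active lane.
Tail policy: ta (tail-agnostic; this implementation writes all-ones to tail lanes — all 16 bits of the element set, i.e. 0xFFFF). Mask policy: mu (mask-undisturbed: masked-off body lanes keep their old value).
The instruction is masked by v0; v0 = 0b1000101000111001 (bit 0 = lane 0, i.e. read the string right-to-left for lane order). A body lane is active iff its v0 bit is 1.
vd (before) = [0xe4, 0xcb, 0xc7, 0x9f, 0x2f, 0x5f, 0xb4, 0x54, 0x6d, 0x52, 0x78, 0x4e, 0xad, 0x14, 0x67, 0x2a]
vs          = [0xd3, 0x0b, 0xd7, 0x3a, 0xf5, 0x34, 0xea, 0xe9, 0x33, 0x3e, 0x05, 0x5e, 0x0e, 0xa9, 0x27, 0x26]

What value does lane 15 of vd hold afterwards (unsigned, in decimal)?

VLMAX = VLEN×LMUL/SEW = 128×2/16 = 16
vl ← min(14, 16) = 14
[0] add(0xe4,0xd3) = 0x1b7
[1] mask-off/keep = 0xcb
[2] mask-off/keep = 0xc7
[3] add(0x9f,0x3a) = 0xd9
[4] add(0x2f,0xf5) = 0x124
[5] add(0x5f,0x34) = 0x93
[6] mask-off/keep = 0xb4
[7] mask-off/keep = 0x54
[8] mask-off/keep = 0x6d
[9] add(0x52,0x3e) = 0x90
[10] mask-off/keep = 0x78
[11] add(0x4e,0x5e) = 0xac
[12] mask-off/keep = 0xad
[13] mask-off/keep = 0x14
[14] tail/ones = 0xffff
[15] tail/ones = 0xffff

vd[15] = 65535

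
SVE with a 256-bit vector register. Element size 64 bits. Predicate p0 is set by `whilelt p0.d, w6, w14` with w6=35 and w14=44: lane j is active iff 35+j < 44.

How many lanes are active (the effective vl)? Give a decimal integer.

lane count: 256 div 64 = 4
active while 35+j < 44, i.e. j ∈ [0,9) capped at 4 ⇒ 4

vl = 4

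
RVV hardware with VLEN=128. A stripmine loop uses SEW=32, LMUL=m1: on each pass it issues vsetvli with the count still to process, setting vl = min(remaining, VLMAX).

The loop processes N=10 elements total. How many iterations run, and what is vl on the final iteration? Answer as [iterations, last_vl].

[iterations, last_vl] = [3, 2]

VLMAX = VLEN×LMUL/SEW = 128×1/32 = 4
10 elements at 4/iter → 3 passes, remainder 2 on the last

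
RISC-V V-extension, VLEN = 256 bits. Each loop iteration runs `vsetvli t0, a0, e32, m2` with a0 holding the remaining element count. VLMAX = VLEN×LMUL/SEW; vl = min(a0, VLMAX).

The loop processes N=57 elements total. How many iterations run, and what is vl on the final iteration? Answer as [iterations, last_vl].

VLMAX = (256 × 2) / 32 = 16 lanes
N=57: ⌈57/16⌉ = 4 iters; last vl = 57 − 3×16 = 9

[iterations, last_vl] = [4, 9]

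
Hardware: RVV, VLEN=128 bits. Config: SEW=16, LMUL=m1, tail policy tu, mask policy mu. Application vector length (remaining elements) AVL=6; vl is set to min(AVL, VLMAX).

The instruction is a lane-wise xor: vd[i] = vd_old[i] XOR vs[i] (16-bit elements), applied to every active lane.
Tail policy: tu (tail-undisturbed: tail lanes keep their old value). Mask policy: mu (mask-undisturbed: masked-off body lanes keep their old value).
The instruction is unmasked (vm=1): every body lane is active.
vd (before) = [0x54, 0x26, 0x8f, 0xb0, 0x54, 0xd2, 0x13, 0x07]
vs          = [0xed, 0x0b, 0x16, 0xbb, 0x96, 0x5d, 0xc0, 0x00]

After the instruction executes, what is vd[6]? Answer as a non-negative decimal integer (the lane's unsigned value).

vd[6] = 19

lanes per group: 128·1/16 = 8
vl ← min(6, 8) = 6
vd[0] xor(0x54,0xed) -> 0xb9
vd[1] xor(0x26,0x0b) -> 0x2d
vd[2] xor(0x8f,0x16) -> 0x99
vd[3] xor(0xb0,0xbb) -> 0x0b
vd[4] xor(0x54,0x96) -> 0xc2
vd[5] xor(0xd2,0x5d) -> 0x8f
vd[6] tail/keep -> 0x13
vd[7] tail/keep -> 0x07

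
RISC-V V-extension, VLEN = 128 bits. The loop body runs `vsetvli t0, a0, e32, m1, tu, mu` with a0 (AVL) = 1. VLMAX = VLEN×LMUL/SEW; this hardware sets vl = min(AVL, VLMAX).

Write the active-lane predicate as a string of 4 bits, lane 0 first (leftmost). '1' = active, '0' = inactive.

VLMAX = (128 × 1) / 32 = 4 lanes
vl = min(AVL, VLMAX) = min(1, 4) = 1
bits (lane 0 leftmost): 1000

predicate = 1000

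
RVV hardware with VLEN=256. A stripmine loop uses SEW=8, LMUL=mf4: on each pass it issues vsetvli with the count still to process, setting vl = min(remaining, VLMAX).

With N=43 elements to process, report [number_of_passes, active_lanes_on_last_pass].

VLMAX = (256 × 1/4) / 8 = 8 lanes
43 elements at 8/iter → 6 passes, remainder 3 on the last

[iterations, last_vl] = [6, 3]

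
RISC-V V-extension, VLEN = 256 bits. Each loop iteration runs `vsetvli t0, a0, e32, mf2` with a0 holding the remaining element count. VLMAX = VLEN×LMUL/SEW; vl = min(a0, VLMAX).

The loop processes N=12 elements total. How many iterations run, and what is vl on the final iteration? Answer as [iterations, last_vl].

[iterations, last_vl] = [3, 4]

lanes per group: 256·1/2/32 = 4
N=12: ⌈12/4⌉ = 3 iters; last vl = 12 − 2×4 = 4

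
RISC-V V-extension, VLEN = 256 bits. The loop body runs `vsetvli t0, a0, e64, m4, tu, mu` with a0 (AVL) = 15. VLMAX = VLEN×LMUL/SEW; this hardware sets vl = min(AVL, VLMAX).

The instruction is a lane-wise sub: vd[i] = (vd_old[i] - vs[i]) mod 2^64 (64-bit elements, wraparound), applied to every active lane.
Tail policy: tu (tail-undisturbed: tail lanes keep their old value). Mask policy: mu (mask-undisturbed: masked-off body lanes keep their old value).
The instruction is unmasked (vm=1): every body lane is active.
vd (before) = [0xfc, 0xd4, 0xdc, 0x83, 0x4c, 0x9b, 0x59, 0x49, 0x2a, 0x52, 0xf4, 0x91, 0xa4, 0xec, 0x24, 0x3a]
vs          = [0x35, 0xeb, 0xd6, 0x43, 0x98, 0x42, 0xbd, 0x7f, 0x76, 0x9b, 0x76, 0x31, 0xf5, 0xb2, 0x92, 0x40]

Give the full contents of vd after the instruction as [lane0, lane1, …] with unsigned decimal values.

vd = [199, 18446744073709551593, 6, 64, 18446744073709551540, 89, 18446744073709551516, 18446744073709551562, 18446744073709551540, 18446744073709551543, 126, 96, 18446744073709551535, 58, 18446744073709551506, 58]

lanes per group: 256·4/64 = 16
vl = min(AVL, VLMAX) = min(15, 16) = 15
lane  0: sub(0xfc,0x35) ⇒ 0xc7
lane  1: sub(0xd4,0xeb) ⇒ 0xffffffffffffffe9
lane  2: sub(0xdc,0xd6) ⇒ 0x06
lane  3: sub(0x83,0x43) ⇒ 0x40
lane  4: sub(0x4c,0x98) ⇒ 0xffffffffffffffb4
lane  5: sub(0x9b,0x42) ⇒ 0x59
lane  6: sub(0x59,0xbd) ⇒ 0xffffffffffffff9c
lane  7: sub(0x49,0x7f) ⇒ 0xffffffffffffffca
lane  8: sub(0x2a,0x76) ⇒ 0xffffffffffffffb4
lane  9: sub(0x52,0x9b) ⇒ 0xffffffffffffffb7
lane 10: sub(0xf4,0x76) ⇒ 0x7e
lane 11: sub(0x91,0x31) ⇒ 0x60
lane 12: sub(0xa4,0xf5) ⇒ 0xffffffffffffffaf
lane 13: sub(0xec,0xb2) ⇒ 0x3a
lane 14: sub(0x24,0x92) ⇒ 0xffffffffffffff92
lane 15: tail/keep ⇒ 0x3a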